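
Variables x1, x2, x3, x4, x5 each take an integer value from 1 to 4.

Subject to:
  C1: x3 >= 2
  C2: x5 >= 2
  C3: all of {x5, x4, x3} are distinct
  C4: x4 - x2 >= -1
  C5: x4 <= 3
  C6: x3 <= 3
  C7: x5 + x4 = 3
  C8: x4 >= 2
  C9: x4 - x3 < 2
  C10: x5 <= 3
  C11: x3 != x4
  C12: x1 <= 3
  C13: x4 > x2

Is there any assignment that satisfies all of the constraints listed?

Constraints 1, 2, 5, 6, 8, and 10 confine each of x5, x4, x3 to the 2 values {2, 3}.
Constraint 3 requires all 3 of them to be distinct, but only 2 values are available — impossible by the pigeonhole principle.

Unsatisfiable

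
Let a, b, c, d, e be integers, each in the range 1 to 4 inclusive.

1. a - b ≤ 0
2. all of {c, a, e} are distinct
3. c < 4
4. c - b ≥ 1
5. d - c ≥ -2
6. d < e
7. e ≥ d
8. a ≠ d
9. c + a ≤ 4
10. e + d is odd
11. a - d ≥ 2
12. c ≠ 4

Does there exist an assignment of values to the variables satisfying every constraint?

Constraints 1, 4, 5, and 11 give d − c ≥ -2, c − b ≥ 1, b − a ≥ 0, a − d ≥ 2.
Adding all 4 inequalities: the left sides telescope to 0, and the right sides sum to (-2) + 1 + 0 + 2 = 1. So 0 ≥ 1, which is false.

Unsatisfiable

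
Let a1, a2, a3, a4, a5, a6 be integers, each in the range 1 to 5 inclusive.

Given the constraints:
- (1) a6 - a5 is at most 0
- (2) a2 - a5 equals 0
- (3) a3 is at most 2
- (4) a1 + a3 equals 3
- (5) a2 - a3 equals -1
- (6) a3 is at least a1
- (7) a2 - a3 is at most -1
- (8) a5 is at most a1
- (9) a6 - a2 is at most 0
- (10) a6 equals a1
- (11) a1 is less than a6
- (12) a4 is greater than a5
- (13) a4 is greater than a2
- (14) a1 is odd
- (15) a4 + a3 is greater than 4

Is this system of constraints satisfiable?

Constraints 1, 8, and 11 give a6 ≤ a5, a5 ≤ a1, a1 < a6. Chaining: a6 ≤ a5 ≤ a1 < a6, which forces a6 < a6 — impossible.

Unsatisfiable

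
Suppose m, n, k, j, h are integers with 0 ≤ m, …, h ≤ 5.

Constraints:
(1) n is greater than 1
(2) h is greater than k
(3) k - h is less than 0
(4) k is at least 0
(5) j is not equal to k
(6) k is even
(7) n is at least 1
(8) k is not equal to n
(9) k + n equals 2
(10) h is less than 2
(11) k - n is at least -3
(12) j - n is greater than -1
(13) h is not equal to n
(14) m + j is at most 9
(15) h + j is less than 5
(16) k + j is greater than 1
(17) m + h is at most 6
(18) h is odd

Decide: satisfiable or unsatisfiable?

Satisfiable

Take m = 5, n = 2, k = 0, j = 3, h = 1. Then constraint 3: k - h = -1; constraint 9: k + n = 2; constraint 11: k - n = -2, and every other listed constraint is also met.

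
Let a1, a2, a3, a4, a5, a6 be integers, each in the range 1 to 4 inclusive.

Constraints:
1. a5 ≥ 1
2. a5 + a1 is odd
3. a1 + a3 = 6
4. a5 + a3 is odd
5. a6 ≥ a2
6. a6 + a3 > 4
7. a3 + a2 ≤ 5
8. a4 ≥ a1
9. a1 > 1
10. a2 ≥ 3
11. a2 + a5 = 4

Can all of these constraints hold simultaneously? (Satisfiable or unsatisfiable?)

Satisfiable

Setting (a1, a2, a3, a4, a5, a6) = (4, 3, 2, 4, 1, 3) satisfies everything: constraint 3: a1 + a3 = 6; constraint 6: a6 + a3 = 5; constraint 7: a3 + a2 = 5, and the others follow.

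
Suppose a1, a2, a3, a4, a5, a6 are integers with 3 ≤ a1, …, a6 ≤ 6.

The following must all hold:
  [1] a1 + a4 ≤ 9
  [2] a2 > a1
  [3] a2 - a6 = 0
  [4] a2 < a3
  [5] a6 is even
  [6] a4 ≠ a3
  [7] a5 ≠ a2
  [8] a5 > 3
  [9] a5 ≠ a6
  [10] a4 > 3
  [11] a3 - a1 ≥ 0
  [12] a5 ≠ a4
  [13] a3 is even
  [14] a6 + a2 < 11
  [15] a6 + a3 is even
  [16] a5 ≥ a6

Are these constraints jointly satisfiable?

Satisfiable

Try a1 = 3, a2 = 4, a3 = 6, a4 = 4, a5 = 5, a6 = 4.
Check constraint 1: a1 + a4 = 7; constraint 3: a2 - a6 = 0. The remaining constraints are straightforward to verify.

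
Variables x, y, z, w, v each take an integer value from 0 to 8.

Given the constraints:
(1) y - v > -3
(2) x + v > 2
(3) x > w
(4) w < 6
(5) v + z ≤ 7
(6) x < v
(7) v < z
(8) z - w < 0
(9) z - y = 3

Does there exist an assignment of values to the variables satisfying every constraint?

Constraints 3, 6, 7, and 8 give z < w, w < x, x < v, v < z. Chaining: z < w < x < v < z, which forces z < z — impossible.

Unsatisfiable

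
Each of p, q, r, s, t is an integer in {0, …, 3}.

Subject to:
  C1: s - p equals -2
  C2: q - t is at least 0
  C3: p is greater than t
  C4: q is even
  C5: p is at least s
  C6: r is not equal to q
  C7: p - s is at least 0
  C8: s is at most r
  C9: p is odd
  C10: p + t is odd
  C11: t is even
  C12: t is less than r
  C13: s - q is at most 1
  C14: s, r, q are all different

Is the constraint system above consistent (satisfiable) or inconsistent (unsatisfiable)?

Take p = 3, q = 0, r = 2, s = 1, t = 0. Then constraint 1: s - p = -2; constraint 2: q - t = 0, and every other listed constraint is also met.

Satisfiable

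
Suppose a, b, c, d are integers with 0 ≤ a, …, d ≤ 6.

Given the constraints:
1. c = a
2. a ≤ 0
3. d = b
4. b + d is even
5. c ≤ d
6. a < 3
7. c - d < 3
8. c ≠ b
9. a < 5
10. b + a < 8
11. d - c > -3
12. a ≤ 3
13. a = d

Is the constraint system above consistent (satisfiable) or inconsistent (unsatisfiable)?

From constraints 1, 3, and 13, c = a = d = b, so c = b. But constraint 8 says c ≠ b. Contradiction.

Unsatisfiable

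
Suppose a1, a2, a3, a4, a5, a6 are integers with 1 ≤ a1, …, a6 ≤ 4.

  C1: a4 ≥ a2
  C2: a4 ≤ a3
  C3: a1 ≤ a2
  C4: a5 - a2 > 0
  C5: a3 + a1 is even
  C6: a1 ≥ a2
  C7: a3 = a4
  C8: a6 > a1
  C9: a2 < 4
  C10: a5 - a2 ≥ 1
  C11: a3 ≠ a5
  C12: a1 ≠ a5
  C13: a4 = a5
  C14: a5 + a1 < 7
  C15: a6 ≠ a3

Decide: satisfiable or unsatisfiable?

Unsatisfiable

From constraints 7 and 13, a3 = a4 = a5, so a3 = a5. But constraint 11 says a3 ≠ a5. Contradiction.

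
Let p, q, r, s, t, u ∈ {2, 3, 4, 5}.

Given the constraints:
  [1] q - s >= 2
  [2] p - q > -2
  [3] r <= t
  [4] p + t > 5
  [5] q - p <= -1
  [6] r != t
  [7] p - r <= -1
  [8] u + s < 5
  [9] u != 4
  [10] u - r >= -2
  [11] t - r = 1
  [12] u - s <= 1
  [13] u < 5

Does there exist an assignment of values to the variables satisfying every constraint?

Constraints 1, 5, 7, 10, and 12 give p − q ≥ 1, q − s ≥ 2, s − u ≥ -1, u − r ≥ -2, r − p ≥ 1.
Adding all 5 inequalities: the left sides telescope to 0, and the right sides sum to 1 + 2 + (-1) + (-2) + 1 = 1. So 0 ≥ 1, which is false.

Unsatisfiable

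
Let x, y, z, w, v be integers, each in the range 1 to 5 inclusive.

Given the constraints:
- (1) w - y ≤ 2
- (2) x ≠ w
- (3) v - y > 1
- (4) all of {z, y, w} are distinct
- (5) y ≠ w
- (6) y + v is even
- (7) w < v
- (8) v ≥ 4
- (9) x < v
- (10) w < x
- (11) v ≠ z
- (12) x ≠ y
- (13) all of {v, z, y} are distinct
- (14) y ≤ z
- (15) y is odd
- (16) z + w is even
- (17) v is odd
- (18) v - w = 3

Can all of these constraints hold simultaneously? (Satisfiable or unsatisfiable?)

Satisfiable

Take x = 4, y = 3, z = 4, w = 2, v = 5. Then constraint 1: w - y = -1; constraint 3: v - y = 2; constraint 18: v - w = 3, and every other listed constraint is also met.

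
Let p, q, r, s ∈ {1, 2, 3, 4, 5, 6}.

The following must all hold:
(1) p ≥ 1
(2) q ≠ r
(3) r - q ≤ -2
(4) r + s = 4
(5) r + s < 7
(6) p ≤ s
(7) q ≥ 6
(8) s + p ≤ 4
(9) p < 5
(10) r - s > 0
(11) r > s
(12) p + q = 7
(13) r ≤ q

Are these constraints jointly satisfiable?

One satisfying assignment is p = 1, q = 6, r = 3, s = 1.
For the less obvious constraints — constraint 3: r - q = -3; constraint 4: r + s = 4; constraint 5: r + s = 4 — and the others hold by inspection.

Satisfiable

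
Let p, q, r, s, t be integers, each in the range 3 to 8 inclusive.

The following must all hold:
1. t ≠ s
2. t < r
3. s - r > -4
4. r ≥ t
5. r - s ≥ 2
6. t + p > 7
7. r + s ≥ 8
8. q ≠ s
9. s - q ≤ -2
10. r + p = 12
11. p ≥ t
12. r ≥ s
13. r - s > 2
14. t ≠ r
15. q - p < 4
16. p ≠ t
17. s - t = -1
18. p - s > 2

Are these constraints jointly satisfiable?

Setting (p, q, r, s, t) = (6, 7, 6, 3, 4) satisfies everything: constraint 3: s - r = -3; constraint 5: r - s = 3, and the others follow.

Satisfiable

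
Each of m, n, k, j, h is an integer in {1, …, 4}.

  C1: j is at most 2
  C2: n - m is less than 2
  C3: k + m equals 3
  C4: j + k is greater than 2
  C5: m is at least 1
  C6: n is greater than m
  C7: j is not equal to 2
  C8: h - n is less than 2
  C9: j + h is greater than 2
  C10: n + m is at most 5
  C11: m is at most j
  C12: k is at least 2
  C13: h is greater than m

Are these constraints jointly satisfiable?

Take m = 1, n = 2, k = 2, j = 1, h = 3. Then constraint 2: n - m = 1; constraint 3: k + m = 3; constraint 4: j + k = 3, and every other listed constraint is also met.

Satisfiable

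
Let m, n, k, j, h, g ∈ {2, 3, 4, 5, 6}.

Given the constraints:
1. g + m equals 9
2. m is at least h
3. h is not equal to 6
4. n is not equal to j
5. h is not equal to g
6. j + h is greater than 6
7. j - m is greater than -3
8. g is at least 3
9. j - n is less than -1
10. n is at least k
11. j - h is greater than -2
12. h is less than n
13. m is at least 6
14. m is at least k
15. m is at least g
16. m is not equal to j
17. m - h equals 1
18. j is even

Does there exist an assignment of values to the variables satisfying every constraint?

Take m = 6, n = 6, k = 6, j = 4, h = 5, g = 3. Then constraint 1: g + m = 9; constraint 6: j + h = 9; constraint 7: j - m = -2, and every other listed constraint is also met.

Satisfiable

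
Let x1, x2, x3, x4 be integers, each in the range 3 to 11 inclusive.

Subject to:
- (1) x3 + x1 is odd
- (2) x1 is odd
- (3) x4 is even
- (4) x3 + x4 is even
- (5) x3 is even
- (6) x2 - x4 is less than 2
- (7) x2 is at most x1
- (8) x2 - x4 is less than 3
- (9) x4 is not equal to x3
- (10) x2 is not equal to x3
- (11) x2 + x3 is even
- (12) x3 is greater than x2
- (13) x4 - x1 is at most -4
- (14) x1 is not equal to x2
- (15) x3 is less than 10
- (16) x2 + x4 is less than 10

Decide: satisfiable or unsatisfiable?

Satisfiable

Take x1 = 9, x2 = 4, x3 = 8, x4 = 4. Then constraint 6: x2 - x4 = 0; constraint 8: x2 - x4 = 0, and every other listed constraint is also met.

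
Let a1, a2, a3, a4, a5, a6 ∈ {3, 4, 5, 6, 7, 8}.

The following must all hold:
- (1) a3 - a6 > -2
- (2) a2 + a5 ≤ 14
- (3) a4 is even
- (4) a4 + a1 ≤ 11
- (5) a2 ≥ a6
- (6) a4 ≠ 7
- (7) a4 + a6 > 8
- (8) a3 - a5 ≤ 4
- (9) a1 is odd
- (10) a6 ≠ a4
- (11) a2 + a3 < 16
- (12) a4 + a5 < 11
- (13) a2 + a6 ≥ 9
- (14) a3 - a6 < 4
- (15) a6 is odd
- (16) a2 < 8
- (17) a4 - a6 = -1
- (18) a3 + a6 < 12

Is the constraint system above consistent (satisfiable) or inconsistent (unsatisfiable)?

Satisfiable

One satisfying assignment is a1 = 7, a2 = 7, a3 = 6, a4 = 4, a5 = 4, a6 = 5.
For the less obvious constraints — constraint 1: a3 - a6 = 1; constraint 2: a2 + a5 = 11 — and the others hold by inspection.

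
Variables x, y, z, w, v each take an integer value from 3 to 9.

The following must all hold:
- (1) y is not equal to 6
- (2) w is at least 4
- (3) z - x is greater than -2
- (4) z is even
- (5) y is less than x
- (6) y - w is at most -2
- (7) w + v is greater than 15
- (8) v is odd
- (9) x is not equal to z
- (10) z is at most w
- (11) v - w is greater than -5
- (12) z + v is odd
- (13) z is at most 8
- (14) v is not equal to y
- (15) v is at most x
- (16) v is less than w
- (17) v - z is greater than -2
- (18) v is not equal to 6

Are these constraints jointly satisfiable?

Take x = 7, y = 4, z = 8, w = 9, v = 7. Then constraint 3: z - x = 1; constraint 6: y - w = -5, and every other listed constraint is also met.

Satisfiable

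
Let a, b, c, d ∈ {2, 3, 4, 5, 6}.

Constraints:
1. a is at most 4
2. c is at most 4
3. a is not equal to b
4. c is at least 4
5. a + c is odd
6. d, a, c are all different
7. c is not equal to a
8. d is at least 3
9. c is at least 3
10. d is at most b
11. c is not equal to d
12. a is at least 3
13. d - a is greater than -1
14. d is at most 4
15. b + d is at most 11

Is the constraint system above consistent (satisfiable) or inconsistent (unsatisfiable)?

Constraints 1, 2, 8, 9, 12, and 14 confine each of d, a, c to the 2 values {3, 4}.
Constraint 6 requires all 3 of them to be distinct, but only 2 values are available — impossible by the pigeonhole principle.

Unsatisfiable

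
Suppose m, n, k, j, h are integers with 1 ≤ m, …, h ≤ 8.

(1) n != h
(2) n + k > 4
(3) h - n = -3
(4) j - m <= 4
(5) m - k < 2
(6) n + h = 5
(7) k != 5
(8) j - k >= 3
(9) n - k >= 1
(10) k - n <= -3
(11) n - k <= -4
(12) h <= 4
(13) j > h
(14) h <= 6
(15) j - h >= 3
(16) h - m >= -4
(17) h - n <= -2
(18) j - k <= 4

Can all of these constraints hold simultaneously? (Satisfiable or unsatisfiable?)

Unsatisfiable

Constraints 4, 8, 11, 16, and 17 give n − h ≥ 2, h − m ≥ -4, m − j ≥ -4, j − k ≥ 3, k − n ≥ 4.
Adding all 5 inequalities: the left sides telescope to 0, and the right sides sum to 2 + (-4) + (-4) + 3 + 4 = 1. So 0 ≥ 1, which is false.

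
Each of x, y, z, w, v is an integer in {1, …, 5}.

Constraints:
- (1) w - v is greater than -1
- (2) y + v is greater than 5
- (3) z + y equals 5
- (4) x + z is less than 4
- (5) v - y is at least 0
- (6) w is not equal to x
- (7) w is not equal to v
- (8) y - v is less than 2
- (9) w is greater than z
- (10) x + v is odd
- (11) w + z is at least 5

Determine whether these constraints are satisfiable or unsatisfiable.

The assignment x = 1, y = 3, z = 2, w = 5, v = 4 works:
  constraint 1 holds since w - v = 1.
  constraint 2 holds since y + v = 7.
  constraint 3 holds since z + y = 5.
The rest check out directly.

Satisfiable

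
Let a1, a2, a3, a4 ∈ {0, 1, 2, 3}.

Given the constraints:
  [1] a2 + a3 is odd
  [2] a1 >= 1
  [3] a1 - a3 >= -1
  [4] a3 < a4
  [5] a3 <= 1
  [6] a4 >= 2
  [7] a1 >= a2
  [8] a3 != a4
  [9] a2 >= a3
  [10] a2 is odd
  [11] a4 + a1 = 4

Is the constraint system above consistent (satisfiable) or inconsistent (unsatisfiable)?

Try a1 = 1, a2 = 1, a3 = 0, a4 = 3.
Check constraint 3: a1 - a3 = 1; constraint 11: a4 + a1 = 4. The remaining constraints are straightforward to verify.

Satisfiable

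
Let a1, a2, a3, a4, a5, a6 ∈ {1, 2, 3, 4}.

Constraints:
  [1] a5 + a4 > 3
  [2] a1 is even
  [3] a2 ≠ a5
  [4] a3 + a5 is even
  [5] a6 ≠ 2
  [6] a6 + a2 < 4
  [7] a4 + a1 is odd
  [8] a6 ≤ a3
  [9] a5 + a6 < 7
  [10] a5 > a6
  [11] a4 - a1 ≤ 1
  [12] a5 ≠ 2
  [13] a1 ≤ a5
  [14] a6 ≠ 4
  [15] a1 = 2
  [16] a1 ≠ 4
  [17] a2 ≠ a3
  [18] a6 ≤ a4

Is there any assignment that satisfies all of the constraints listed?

Satisfiable

The assignment a1 = 2, a2 = 1, a3 = 4, a4 = 1, a5 = 4, a6 = 1 works:
  constraint 1 holds since a5 + a4 = 5.
  constraint 6 holds since a6 + a2 = 2.
The rest check out directly.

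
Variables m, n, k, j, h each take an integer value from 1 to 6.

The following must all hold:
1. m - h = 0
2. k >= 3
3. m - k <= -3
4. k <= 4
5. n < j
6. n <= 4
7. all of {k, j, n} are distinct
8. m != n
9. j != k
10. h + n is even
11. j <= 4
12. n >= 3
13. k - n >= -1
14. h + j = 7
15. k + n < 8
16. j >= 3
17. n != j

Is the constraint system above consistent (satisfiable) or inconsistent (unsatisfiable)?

Constraints 2, 4, 6, 11, 12, and 16 confine each of k, j, n to the 2 values {3, 4}.
Constraint 7 requires all 3 of them to be distinct, but only 2 values are available — impossible by the pigeonhole principle.

Unsatisfiable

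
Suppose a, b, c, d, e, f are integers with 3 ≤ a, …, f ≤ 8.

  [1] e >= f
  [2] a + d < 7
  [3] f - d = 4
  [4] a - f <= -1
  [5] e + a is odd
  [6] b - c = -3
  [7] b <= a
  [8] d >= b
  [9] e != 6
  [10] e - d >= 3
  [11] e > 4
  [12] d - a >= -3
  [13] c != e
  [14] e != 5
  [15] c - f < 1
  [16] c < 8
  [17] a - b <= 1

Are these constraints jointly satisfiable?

Satisfiable

Take a = 3, b = 3, c = 6, d = 3, e = 8, f = 7. Then constraint 2: a + d = 6; constraint 3: f - d = 4, and every other listed constraint is also met.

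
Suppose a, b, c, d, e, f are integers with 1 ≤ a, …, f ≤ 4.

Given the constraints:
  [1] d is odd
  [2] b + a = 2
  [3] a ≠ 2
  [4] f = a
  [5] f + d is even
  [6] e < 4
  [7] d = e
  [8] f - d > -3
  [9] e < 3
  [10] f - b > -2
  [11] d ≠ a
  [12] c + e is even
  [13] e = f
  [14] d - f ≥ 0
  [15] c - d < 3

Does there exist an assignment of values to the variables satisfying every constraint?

Unsatisfiable

From constraints 4, 7, and 13, d = e = f = a, so d = a. But constraint 11 says d ≠ a. Contradiction.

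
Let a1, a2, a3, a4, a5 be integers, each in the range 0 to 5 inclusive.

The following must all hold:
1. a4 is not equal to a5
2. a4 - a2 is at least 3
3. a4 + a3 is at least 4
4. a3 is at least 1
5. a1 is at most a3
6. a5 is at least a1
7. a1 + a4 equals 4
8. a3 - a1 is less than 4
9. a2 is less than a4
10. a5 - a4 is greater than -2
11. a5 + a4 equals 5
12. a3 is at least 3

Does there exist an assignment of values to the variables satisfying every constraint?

Satisfiable

Take a1 = 1, a2 = 0, a3 = 4, a4 = 3, a5 = 2. Then constraint 2: a4 - a2 = 3; constraint 3: a4 + a3 = 7; constraint 7: a1 + a4 = 4, and every other listed constraint is also met.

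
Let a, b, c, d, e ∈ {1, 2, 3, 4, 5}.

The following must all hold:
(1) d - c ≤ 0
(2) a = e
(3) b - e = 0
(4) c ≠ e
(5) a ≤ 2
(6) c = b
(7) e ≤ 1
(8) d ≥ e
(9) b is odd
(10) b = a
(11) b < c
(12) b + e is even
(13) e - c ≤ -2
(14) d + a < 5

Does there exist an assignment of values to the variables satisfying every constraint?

From constraints 2, 6, and 10, c = b = a = e, so c = e. But constraint 4 says c ≠ e. Contradiction.

Unsatisfiable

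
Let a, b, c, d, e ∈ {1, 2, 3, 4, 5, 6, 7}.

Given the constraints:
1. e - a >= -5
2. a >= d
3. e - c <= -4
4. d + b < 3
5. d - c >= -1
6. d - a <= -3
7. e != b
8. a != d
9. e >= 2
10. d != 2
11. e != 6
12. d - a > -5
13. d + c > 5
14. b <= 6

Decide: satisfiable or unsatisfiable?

Unsatisfiable

Constraints 1, 3, 5, and 6 give e − a ≥ -5, a − d ≥ 3, d − c ≥ -1, c − e ≥ 4.
Adding all 4 inequalities: the left sides telescope to 0, and the right sides sum to (-5) + 3 + (-1) + 4 = 1. So 0 ≥ 1, which is false.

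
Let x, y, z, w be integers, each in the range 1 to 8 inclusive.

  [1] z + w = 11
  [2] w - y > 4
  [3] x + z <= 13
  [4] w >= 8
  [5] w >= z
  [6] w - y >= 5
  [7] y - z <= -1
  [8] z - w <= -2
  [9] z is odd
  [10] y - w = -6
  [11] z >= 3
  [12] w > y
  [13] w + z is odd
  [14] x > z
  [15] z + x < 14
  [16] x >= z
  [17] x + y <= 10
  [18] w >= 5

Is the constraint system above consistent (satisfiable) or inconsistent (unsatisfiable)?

Satisfiable

Take x = 8, y = 2, z = 3, w = 8. Then constraint 1: z + w = 11; constraint 2: w - y = 6; constraint 3: x + z = 11, and every other listed constraint is also met.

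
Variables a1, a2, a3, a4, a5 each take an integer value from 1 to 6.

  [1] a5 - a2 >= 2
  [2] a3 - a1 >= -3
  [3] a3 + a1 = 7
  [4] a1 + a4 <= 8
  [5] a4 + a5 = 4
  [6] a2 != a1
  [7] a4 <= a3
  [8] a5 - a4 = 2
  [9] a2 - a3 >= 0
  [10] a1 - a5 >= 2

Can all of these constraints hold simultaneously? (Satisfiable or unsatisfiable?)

Unsatisfiable

Constraints 1, 2, 9, and 10 give a3 − a1 ≥ -3, a1 − a5 ≥ 2, a5 − a2 ≥ 2, a2 − a3 ≥ 0.
Adding all 4 inequalities: the left sides telescope to 0, and the right sides sum to (-3) + 2 + 2 + 0 = 1. So 0 ≥ 1, which is false.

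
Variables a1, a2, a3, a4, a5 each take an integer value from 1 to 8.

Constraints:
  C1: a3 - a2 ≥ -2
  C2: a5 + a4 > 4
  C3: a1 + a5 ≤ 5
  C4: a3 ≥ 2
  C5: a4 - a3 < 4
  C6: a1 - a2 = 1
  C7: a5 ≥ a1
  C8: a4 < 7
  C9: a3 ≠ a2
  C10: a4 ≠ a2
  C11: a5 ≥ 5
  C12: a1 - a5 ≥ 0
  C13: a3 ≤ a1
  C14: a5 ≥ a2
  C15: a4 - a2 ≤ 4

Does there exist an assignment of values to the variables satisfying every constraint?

Unsatisfiable

From constraints 4 and 13: a1 ≥ a3 ≥ 2. From constraint 11: a5 ≥ 5. Hence a1 + a5 ≥ 7. But constraint 3 requires a1 + a5 ≤ 5, and 5 < 7. Contradiction.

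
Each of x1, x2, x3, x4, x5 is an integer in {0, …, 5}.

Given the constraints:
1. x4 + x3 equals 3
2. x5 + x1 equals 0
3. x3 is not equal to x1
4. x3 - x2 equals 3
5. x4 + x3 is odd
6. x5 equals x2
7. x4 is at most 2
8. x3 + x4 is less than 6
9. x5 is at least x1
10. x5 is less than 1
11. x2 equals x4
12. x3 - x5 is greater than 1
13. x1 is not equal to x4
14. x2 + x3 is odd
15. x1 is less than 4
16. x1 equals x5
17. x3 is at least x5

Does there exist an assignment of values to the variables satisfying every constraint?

Unsatisfiable

From constraints 6, 11, and 16, x1 = x5 = x2 = x4, so x1 = x4. But constraint 13 says x1 ≠ x4. Contradiction.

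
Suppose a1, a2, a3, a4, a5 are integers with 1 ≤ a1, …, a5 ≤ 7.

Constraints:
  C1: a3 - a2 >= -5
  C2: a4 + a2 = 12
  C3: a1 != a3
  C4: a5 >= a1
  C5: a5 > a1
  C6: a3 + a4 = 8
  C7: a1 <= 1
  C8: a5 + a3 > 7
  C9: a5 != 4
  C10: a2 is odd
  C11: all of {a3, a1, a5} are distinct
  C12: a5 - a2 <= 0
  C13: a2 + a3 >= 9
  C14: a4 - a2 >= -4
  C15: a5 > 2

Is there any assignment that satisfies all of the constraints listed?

Satisfiable

Take a1 = 1, a2 = 7, a3 = 3, a4 = 5, a5 = 5. Then constraint 1: a3 - a2 = -4; constraint 2: a4 + a2 = 12; constraint 6: a3 + a4 = 8, and every other listed constraint is also met.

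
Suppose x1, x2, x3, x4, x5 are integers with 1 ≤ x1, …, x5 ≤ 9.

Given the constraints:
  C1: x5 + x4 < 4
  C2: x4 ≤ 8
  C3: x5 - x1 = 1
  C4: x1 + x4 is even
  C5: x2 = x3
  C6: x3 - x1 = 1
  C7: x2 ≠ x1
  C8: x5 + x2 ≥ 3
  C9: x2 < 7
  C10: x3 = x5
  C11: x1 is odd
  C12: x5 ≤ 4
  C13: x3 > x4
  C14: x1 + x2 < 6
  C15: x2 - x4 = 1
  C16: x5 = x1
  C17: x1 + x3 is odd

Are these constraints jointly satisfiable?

Unsatisfiable

From constraints 5, 10, and 16, x2 = x3 = x5 = x1, so x2 = x1. But constraint 7 says x2 ≠ x1. Contradiction.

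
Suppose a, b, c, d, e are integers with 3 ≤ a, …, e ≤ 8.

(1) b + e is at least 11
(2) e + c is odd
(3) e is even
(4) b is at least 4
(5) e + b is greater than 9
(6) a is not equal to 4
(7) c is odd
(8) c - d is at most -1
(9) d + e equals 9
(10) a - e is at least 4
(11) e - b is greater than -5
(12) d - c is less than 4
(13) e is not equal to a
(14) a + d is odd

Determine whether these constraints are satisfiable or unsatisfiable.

Take a = 8, b = 8, c = 3, d = 5, e = 4. Then constraint 1: b + e = 12; constraint 5: e + b = 12; constraint 8: c - d = -2, and every other listed constraint is also met.

Satisfiable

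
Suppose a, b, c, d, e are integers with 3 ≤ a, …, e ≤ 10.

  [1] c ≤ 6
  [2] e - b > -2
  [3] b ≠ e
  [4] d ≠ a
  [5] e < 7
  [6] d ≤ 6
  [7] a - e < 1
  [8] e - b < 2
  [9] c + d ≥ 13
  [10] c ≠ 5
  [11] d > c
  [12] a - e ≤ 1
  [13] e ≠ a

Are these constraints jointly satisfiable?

From constraint 1: c ≤ 6. From constraint 6: d ≤ 6. Hence c + d ≤ 12. But constraint 9 requires c + d ≥ 13, and 13 > 12. Contradiction.

Unsatisfiable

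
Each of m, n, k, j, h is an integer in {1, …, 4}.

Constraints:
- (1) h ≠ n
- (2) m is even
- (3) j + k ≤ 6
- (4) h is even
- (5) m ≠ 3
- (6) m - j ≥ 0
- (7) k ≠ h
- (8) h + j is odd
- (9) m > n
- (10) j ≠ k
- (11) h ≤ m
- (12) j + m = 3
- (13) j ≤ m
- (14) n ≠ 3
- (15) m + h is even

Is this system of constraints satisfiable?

Satisfiable

One satisfying assignment is m = 2, n = 1, k = 4, j = 1, h = 2.
For the less obvious constraints — constraint 3: j + k = 5; constraint 6: m - j = 1 — and the others hold by inspection.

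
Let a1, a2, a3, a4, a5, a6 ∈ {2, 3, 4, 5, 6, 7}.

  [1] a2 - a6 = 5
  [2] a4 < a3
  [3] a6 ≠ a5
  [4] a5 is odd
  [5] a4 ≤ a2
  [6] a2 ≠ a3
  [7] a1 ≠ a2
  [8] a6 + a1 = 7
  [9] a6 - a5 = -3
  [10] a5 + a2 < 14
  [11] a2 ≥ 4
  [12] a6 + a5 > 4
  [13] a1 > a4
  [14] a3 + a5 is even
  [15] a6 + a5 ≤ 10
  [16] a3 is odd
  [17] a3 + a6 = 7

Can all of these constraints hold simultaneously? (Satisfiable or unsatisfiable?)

Satisfiable

Try a1 = 5, a2 = 7, a3 = 5, a4 = 3, a5 = 5, a6 = 2.
Check constraint 1: a2 - a6 = 5; constraint 8: a6 + a1 = 7. The remaining constraints are straightforward to verify.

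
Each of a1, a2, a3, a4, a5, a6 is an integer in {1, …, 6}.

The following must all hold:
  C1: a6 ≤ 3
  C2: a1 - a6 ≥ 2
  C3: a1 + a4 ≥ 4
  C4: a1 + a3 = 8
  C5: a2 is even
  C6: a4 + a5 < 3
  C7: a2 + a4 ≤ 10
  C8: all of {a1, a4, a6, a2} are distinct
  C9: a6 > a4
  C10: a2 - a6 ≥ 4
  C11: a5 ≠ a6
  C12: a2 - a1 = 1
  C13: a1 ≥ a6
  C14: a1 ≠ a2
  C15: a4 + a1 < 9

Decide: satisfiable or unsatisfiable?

Try a1 = 5, a2 = 6, a3 = 3, a4 = 1, a5 = 1, a6 = 2.
Check constraint 2: a1 - a6 = 3; constraint 3: a1 + a4 = 6; constraint 4: a1 + a3 = 8. The remaining constraints are straightforward to verify.

Satisfiable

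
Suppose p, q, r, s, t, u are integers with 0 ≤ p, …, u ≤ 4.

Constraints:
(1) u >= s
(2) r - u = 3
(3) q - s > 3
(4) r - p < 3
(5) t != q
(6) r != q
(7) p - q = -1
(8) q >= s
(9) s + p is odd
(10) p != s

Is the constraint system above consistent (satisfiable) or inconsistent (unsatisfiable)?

Take p = 3, q = 4, r = 3, s = 0, t = 0, u = 0. Then constraint 2: r - u = 3; constraint 3: q - s = 4, and every other listed constraint is also met.

Satisfiable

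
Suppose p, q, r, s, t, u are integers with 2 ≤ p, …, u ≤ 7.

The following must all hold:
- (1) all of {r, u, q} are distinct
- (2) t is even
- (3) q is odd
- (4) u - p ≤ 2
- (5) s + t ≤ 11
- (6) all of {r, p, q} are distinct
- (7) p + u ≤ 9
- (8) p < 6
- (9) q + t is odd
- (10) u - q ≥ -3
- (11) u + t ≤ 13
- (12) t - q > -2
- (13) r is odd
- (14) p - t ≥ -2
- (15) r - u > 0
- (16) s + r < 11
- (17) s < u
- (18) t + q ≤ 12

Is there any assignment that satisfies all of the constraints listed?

Satisfiable

Try p = 4, q = 5, r = 7, s = 2, t = 6, u = 4.
Check constraint 4: u - p = 0; constraint 5: s + t = 8. The remaining constraints are straightforward to verify.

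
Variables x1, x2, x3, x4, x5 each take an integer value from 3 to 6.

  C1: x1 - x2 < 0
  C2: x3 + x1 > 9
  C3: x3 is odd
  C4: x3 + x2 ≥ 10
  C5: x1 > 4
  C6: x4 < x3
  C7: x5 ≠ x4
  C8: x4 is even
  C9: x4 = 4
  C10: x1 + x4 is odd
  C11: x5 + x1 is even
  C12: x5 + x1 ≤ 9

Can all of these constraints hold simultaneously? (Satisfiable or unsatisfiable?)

Satisfiable

The assignment x1 = 5, x2 = 6, x3 = 5, x4 = 4, x5 = 3 works:
  constraint 1 holds since x1 - x2 = -1.
  constraint 2 holds since x3 + x1 = 10.
  constraint 4 holds since x3 + x2 = 11.
The rest check out directly.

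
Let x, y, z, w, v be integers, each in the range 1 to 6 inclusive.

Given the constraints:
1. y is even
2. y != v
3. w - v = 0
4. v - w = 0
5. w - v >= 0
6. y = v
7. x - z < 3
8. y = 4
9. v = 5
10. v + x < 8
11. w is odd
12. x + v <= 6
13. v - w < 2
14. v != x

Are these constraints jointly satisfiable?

Unsatisfiable

Constraint 8 fixes y = 4 and constraint 9 fixes v = 5, but constraint 6 requires y = v. Since 4 ≠ 5, contradiction.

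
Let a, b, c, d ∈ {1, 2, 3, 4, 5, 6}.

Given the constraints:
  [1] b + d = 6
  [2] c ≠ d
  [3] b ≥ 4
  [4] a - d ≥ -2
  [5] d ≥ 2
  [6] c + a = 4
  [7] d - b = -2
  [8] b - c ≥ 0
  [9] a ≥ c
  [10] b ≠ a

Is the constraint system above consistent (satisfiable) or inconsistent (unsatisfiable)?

Try a = 3, b = 4, c = 1, d = 2.
Check constraint 1: b + d = 6; constraint 4: a - d = 1. The remaining constraints are straightforward to verify.

Satisfiable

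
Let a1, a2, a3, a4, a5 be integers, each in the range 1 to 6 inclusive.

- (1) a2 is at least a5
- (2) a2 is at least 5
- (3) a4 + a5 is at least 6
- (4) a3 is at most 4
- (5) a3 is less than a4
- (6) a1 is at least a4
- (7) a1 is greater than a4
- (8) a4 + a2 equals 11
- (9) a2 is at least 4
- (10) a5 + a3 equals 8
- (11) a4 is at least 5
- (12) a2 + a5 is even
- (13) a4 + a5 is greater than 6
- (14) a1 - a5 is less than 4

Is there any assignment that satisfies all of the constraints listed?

Satisfiable

Try a1 = 6, a2 = 6, a3 = 4, a4 = 5, a5 = 4.
Check constraint 3: a4 + a5 = 9; constraint 8: a4 + a2 = 11; constraint 10: a5 + a3 = 8. The remaining constraints are straightforward to verify.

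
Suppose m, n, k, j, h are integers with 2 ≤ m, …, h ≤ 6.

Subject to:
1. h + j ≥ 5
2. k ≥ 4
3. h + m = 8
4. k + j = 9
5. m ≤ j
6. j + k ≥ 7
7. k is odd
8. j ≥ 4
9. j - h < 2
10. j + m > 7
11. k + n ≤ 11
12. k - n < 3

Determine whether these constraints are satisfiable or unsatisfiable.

One satisfying assignment is m = 4, n = 3, k = 5, j = 4, h = 4.
For the less obvious constraints — constraint 1: h + j = 8; constraint 3: h + m = 8; constraint 4: k + j = 9 — and the others hold by inspection.

Satisfiable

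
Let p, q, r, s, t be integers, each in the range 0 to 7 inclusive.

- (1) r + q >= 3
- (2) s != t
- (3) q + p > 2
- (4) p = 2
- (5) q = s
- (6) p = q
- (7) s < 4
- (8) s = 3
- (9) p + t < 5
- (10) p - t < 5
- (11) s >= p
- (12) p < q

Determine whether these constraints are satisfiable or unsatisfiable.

Constraint 4 fixes p = 2 and constraint 8 fixes s = 3. Constraints 5 and 6 give p = q = s, so p = s. But 2 ≠ 3 — contradiction.

Unsatisfiable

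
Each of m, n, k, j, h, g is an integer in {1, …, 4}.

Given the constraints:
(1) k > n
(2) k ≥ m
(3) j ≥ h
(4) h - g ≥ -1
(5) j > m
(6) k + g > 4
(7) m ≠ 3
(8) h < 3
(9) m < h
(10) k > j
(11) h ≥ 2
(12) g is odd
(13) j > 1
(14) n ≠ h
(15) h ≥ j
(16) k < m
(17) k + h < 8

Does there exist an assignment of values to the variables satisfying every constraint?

Constraints 3, 9, 10, and 16 give m < h, h ≤ j, j < k, k < m. Chaining: m < h ≤ j < k < m, which forces m < m — impossible.

Unsatisfiable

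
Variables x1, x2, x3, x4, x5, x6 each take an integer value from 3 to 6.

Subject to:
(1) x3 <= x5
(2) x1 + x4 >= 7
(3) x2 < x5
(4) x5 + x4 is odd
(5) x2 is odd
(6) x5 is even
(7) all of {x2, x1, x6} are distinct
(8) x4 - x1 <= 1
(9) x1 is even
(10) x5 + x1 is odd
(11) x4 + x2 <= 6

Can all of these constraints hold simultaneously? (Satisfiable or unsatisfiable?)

Constraint 6 makes x5 even and constraint 9 makes x1 even, so x5 + x1 must be even. Constraint 10 says x5 + x1 is odd — contradiction.

Unsatisfiable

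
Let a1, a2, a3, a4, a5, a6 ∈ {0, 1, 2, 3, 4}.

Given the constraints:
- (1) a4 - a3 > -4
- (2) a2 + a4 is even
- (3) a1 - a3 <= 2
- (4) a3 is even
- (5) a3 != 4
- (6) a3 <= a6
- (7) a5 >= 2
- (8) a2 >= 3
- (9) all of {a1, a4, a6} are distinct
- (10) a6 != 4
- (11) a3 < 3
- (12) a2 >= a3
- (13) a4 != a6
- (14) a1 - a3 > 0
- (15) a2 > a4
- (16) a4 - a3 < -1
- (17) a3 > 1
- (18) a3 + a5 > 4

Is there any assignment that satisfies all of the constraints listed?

Take a1 = 4, a2 = 4, a3 = 2, a4 = 0, a5 = 3, a6 = 2. Then constraint 1: a4 - a3 = -2; constraint 3: a1 - a3 = 2; constraint 14: a1 - a3 = 2, and every other listed constraint is also met.

Satisfiable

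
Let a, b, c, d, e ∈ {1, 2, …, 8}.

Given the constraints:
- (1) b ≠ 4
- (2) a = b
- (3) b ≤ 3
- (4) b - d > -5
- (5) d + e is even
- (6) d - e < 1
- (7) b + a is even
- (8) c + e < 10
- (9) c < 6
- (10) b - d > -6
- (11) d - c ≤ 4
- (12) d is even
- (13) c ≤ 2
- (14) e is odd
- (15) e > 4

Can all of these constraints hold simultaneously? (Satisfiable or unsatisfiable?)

Constraint 12 makes d even and constraint 14 makes e odd, so d + e must be odd. Constraint 5 says d + e is even — contradiction.

Unsatisfiable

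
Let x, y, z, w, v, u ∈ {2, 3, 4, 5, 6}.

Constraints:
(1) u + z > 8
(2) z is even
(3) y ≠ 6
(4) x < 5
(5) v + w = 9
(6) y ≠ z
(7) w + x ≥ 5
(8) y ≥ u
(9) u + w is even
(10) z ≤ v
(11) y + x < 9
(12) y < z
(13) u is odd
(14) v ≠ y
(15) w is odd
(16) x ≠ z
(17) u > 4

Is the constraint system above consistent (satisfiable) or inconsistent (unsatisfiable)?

Satisfiable

Take x = 3, y = 5, z = 6, w = 3, v = 6, u = 5. Then constraint 1: u + z = 11; constraint 5: v + w = 9, and every other listed constraint is also met.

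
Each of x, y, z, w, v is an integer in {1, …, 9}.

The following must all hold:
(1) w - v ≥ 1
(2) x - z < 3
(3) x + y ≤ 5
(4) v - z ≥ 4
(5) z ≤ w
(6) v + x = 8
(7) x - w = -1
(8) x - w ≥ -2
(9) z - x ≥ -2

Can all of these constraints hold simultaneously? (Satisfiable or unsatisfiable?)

Constraints 1, 4, 8, and 9 give z − x ≥ -2, x − w ≥ -2, w − v ≥ 1, v − z ≥ 4.
Adding all 4 inequalities: the left sides telescope to 0, and the right sides sum to (-2) + (-2) + 1 + 4 = 1. So 0 ≥ 1, which is false.

Unsatisfiable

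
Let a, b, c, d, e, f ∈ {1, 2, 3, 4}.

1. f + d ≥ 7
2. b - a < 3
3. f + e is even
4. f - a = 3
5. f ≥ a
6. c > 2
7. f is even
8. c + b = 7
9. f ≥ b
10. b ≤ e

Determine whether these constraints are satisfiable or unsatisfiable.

Try a = 1, b = 3, c = 4, d = 4, e = 4, f = 4.
Check constraint 1: f + d = 8; constraint 2: b - a = 2; constraint 4: f - a = 3. The remaining constraints are straightforward to verify.

Satisfiable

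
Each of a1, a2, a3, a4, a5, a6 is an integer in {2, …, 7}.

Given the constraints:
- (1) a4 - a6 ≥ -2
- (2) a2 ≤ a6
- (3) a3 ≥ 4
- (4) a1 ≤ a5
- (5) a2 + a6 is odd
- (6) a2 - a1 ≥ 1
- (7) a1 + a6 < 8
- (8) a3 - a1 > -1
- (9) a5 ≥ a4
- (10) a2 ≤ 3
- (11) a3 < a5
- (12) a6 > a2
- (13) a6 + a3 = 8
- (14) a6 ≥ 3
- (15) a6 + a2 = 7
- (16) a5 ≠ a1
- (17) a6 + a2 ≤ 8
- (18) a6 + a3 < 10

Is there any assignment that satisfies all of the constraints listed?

Try a1 = 2, a2 = 3, a3 = 4, a4 = 4, a5 = 5, a6 = 4.
Check constraint 1: a4 - a6 = 0; constraint 6: a2 - a1 = 1. The remaining constraints are straightforward to verify.

Satisfiable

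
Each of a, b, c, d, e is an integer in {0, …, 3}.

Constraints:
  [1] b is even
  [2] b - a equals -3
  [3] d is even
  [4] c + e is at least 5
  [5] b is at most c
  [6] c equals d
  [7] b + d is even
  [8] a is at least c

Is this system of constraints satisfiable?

The assignment a = 3, b = 0, c = 2, d = 2, e = 3 works:
  constraint 2 holds since b - a = -3.
  constraint 4 holds since c + e = 5.
The rest check out directly.

Satisfiable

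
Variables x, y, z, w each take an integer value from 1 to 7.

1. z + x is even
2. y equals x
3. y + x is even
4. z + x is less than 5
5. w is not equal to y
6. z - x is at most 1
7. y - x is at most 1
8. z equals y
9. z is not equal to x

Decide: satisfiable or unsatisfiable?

Unsatisfiable

From constraints 2 and 8, z = y = x, so z = x. But constraint 9 says z ≠ x. Contradiction.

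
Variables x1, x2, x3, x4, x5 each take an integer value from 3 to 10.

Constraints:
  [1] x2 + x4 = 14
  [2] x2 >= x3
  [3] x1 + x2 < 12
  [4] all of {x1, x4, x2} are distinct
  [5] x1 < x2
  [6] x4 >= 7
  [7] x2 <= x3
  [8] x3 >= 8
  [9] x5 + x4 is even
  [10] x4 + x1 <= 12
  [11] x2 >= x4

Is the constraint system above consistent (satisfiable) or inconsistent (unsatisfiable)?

Unsatisfiable

From constraints 2 and 8: x2 ≥ x3 ≥ 8. From constraint 6: x4 ≥ 7. Hence x2 + x4 ≥ 15. But constraint 1 requires x2 + x4 = 14, and 14 < 15. Contradiction.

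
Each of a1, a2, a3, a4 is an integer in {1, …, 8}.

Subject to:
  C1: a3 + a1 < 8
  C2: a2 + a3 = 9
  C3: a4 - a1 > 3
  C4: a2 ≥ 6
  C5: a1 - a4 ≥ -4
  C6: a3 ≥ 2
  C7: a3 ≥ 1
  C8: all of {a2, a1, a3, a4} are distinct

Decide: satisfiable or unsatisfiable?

The assignment a1 = 4, a2 = 7, a3 = 2, a4 = 8 works:
  constraint 1 holds since a3 + a1 = 6.
  constraint 2 holds since a2 + a3 = 9.
  constraint 3 holds since a4 - a1 = 4.
The rest check out directly.

Satisfiable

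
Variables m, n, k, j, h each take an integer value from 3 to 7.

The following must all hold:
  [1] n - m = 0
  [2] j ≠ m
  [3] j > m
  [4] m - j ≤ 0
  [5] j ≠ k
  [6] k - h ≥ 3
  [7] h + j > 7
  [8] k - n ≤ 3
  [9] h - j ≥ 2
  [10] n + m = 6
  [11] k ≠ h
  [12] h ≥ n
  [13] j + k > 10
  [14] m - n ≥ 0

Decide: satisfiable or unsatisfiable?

Constraints 4, 6, 8, 9, and 14 give h − j ≥ 2, j − m ≥ 0, m − n ≥ 0, n − k ≥ -3, k − h ≥ 3.
Adding all 5 inequalities: the left sides telescope to 0, and the right sides sum to 2 + 0 + 0 + (-3) + 3 = 2. So 0 ≥ 2, which is false.

Unsatisfiable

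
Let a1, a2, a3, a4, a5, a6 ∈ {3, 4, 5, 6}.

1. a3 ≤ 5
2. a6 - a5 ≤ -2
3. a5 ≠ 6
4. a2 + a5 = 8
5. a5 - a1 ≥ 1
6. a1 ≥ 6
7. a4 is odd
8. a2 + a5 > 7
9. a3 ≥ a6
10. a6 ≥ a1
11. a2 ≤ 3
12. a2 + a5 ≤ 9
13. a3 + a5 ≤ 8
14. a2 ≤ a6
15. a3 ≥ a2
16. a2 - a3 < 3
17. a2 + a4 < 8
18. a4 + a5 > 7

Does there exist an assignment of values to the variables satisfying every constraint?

From constraints 6 and 10: a6 ≥ a1 and a1 ≥ 6, so a6 ≥ 6. From constraints 1 and 9: a6 ≤ a3 and a3 ≤ 5, so a6 ≤ 5. But 5 < 6, so no value of a6 works.

Unsatisfiable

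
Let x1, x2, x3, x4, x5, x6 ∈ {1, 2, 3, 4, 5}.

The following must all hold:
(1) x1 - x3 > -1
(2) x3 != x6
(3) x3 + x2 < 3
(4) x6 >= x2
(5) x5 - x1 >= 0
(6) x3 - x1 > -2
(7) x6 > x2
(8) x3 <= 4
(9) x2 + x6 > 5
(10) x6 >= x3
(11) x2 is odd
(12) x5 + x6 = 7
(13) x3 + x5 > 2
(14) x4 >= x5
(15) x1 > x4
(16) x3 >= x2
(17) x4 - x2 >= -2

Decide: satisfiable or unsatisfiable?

Constraints 5, 14, and 15 give x4 < x1, x1 ≤ x5, x5 ≤ x4. Chaining: x4 < x1 ≤ x5 ≤ x4, which forces x4 < x4 — impossible.

Unsatisfiable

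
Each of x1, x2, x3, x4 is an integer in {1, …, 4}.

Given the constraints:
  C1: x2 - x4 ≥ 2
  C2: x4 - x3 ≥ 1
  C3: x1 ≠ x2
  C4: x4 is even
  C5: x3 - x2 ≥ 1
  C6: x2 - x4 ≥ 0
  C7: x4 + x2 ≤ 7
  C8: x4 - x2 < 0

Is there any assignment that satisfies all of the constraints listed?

Unsatisfiable

Constraints 2, 5, and 6 give x2 − x4 ≥ 0, x4 − x3 ≥ 1, x3 − x2 ≥ 1.
Adding all 3 inequalities: the left sides telescope to 0, and the right sides sum to 0 + 1 + 1 = 2. So 0 ≥ 2, which is false.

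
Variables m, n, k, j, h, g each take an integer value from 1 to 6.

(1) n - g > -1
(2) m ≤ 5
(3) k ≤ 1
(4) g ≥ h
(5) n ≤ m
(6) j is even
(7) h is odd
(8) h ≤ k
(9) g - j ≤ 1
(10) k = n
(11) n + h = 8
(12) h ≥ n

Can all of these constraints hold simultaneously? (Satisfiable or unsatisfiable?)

From constraints 2 and 5: n ≤ m ≤ 5. From constraints 3 and 8: h ≤ k ≤ 1. Hence n + h ≤ 6. But constraint 11 requires n + h = 8, and 8 > 6. Contradiction.

Unsatisfiable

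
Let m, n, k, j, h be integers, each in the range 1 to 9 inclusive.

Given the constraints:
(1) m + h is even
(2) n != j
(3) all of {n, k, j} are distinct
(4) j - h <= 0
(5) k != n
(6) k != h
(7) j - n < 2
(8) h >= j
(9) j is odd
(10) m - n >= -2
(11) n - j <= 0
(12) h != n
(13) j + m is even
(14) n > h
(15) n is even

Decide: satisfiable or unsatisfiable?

Unsatisfiable

Constraints 4, 11, and 14 give n ≤ j, j ≤ h, h < n. Chaining: n ≤ j ≤ h < n, which forces n < n — impossible.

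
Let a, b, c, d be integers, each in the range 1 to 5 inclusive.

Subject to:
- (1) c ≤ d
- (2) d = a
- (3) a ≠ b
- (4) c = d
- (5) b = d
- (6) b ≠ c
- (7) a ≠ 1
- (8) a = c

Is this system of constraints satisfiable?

Unsatisfiable

From constraints 2, 5, and 8, b = d = a = c, so b = c. But constraint 6 says b ≠ c. Contradiction.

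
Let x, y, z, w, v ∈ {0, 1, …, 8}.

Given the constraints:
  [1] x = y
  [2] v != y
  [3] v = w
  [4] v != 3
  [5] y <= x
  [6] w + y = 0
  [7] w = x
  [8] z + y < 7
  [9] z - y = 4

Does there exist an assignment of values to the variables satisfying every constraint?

Unsatisfiable

From constraints 1, 3, and 7, v = w = x = y, so v = y. But constraint 2 says v ≠ y. Contradiction.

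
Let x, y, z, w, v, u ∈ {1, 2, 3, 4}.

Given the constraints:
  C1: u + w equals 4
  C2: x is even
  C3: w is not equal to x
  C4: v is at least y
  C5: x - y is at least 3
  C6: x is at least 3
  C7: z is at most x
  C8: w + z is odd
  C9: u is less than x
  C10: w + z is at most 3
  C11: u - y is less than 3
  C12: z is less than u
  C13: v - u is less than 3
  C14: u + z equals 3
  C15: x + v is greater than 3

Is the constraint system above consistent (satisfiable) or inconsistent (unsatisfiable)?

One satisfying assignment is x = 4, y = 1, z = 1, w = 2, v = 2, u = 2.
For the less obvious constraints — constraint 1: u + w = 4; constraint 5: x - y = 3 — and the others hold by inspection.

Satisfiable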